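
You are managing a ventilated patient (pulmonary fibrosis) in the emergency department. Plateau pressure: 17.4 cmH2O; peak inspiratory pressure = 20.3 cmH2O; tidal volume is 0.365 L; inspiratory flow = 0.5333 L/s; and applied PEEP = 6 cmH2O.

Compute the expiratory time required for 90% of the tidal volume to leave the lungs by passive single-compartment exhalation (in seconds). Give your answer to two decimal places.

0.40

R = (PIP − Pplat)/V̇ = (20.3 − 17.4) / 0.5333 = 2.9/0.5333 = 5.438 cmH2O·s/L.
C = Vt/(Pplat − PEEP) = 365.0 / (17.4 − 6) = 365.0/11.4 = 32.018 mL/cmH2O.
τ = R × C = 5.438 × 0.03202 L/cmH2O = 0.1741 s.
t = −τ·ln(1 − 0.90) = −0.1741·ln(0.1) = 0.4009 s.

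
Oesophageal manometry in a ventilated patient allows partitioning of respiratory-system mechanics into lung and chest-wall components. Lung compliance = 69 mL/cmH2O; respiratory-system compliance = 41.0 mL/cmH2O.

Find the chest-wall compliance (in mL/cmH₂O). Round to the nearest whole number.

101

1/Ccw = 1/Crs − 1/CL.
1/Ccw = 1/41.0 − 1/69 = 0.009897.
Ccw = 101.04 mL/cmH2O.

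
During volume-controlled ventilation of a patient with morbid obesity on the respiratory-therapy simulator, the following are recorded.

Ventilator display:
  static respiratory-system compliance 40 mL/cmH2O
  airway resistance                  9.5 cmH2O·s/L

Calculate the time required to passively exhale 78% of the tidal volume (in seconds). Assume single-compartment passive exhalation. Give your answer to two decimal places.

0.58

τ = R × C = 9.5 × 40 mL/cmH2O = 9.5 × 0.040 L/cmH2O = 0.38 s.
Exhaled fraction f = 1 − e^(−t/τ) → t = −τ·ln(1 − f) = −0.38·ln(0.22) = 0.5754 s.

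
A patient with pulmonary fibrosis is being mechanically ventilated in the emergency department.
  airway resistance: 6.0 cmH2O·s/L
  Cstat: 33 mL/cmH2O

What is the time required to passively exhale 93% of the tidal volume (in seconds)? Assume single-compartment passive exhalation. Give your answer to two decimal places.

τ = R × C = 6.0 × 33 mL/cmH2O = 6.0 × 0.033 L/cmH2O = 0.198 s.
Exhaled fraction f = 1 − e^(−t/τ) → t = −τ·ln(1 − f) = −0.198·ln(0.07) = 0.5265 s.

0.53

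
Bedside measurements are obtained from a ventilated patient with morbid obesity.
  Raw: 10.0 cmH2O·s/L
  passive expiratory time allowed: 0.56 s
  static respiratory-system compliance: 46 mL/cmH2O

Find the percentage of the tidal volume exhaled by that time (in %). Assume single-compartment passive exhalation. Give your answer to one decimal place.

τ = R × C = 10.0 × 46 mL/cmH2O = 10.0 × 0.046 L/cmH2O = 0.46 s.
Passive exhalation: V(t)/V₀ = e^(−t/τ) = e^(−0.56/0.46) = 0.296.
Fraction exhaled = 1 − 0.296 = 0.704 → 70.4%.

70.4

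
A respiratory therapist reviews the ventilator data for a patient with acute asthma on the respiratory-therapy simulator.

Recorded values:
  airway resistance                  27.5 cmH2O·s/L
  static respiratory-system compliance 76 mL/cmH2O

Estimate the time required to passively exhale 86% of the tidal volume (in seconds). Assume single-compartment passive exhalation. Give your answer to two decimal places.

4.11

τ = R × C = 27.5 × 76 mL/cmH2O = 27.5 × 0.076 L/cmH2O = 2.09 s.
Exhaled fraction f = 1 − e^(−t/τ) → t = −τ·ln(1 − f) = −2.09·ln(0.14) = 4.109 s.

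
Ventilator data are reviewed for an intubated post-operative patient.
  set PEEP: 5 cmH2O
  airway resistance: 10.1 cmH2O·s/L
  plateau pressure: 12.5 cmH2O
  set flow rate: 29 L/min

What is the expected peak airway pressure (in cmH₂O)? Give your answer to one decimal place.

17.4

Flow: 29 L/min ÷ 60 = 0.4833 L/s.
PIP = Pplat + Raw × flow = 12.5 + 10.1 × 0.4833 = 12.5 + 4.881 = 17.381 cmH2O.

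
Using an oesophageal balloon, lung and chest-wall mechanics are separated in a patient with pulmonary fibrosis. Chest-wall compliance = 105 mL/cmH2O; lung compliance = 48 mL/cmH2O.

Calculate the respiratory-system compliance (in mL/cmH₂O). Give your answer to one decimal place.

32.9

Lung and chest wall are elastances in series: 1/Crs = 1/CL + 1/Ccw.
1/Crs = 1/48 + 1/105 = 0.03036.
Crs = 32.938 mL/cmH2O.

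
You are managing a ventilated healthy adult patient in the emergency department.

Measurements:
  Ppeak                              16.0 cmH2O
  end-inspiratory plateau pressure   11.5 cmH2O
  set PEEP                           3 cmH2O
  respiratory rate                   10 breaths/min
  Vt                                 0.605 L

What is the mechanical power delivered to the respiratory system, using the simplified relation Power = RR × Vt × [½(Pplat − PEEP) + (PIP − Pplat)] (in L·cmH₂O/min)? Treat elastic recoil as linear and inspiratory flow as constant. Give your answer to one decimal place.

52.9

Per-breath work = Vt × [½(Pplat−PEEP) + (PIP−Pplat)] = 0.605 × [0.5×8.5 + 4.5] = 0.605 × 8.75 = 5.294 L·cmH2O.
Power = 10 × 5.294 = 52.94 L·cmH2O/min.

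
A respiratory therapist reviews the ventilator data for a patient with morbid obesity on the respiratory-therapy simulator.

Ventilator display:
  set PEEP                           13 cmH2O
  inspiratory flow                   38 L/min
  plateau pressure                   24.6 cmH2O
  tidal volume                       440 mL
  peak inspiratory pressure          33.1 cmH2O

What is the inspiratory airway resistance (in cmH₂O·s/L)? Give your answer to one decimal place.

13.4

Flow: 38 L/min ÷ 60 = 0.6333 L/s.
Raw = (PIP − Pplat) / flow = (33.1 − 24.6) / 0.6333 = 8.5 / 0.6333 = 13.422 cmH2O·s/L.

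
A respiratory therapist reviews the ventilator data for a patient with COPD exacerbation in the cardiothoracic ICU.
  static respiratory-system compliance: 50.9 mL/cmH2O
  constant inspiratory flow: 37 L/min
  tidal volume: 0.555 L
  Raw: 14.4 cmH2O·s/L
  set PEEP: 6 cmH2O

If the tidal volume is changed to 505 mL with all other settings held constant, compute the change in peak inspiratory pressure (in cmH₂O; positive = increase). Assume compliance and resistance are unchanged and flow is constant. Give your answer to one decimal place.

-1.0

PIP = Vt/C + R·V̇ + PEEP (constant-flow equation of motion).
Only the elastic term changes: ΔPIP = ΔVt / C = (505 − 555) / 50.9 = -0.9823 cmH2O.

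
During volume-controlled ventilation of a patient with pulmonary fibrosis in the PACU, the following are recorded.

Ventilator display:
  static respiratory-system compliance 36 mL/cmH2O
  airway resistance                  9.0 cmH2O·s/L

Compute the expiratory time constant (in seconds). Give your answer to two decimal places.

0.32

τ = R × C = 9.0 × 36 mL/cmH2O = 9.0 × 0.036 L/cmH2O = 0.324 s.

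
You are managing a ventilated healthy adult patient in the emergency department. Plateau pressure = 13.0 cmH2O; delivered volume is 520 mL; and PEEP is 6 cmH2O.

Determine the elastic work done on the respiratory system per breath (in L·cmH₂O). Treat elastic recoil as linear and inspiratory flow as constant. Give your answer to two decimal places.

1.82

Elastic work ≈ ½ × (Pplat − PEEP) × Vt = 0.5 × (13.0 − 6) × 0.520 L = 0.5 × 7.0 × 0.520 = 1.82 L·cmH2O.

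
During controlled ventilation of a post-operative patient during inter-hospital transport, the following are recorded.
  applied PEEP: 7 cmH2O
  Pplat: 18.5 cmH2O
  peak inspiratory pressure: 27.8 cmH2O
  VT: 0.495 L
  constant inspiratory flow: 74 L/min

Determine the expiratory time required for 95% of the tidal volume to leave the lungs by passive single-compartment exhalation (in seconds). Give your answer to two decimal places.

0.97

Flow: 74 L/min ÷ 60 = 1.2333 L/s.
R = (PIP − Pplat)/V̇ = (27.8 − 18.5) / 1.2333 = 9.3/1.2333 = 7.541 cmH2O·s/L.
C = Vt/(Pplat − PEEP) = 495.0 / (18.5 − 7) = 495.0/11.5 = 43.043 mL/cmH2O.
τ = R × C = 7.541 × 0.04304 L/cmH2O = 0.3246 s.
t = −τ·ln(1 − 0.95) = −0.3246·ln(0.05) = 0.9724 s.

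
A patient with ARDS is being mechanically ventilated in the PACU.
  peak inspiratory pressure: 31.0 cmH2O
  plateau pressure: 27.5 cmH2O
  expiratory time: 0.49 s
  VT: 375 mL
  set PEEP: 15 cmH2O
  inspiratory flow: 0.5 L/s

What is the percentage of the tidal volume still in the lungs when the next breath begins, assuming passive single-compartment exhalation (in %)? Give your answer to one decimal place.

9.7

R = (PIP − Pplat)/V̇ = (31.0 − 27.5) / 0.5 = 3.5/0.5 = 7.0 cmH2O·s/L.
C = Vt/(Pplat − PEEP) = 375.0 / (27.5 − 15) = 375.0/12.5 = 30.0 mL/cmH2O.
τ = R × C = 7.0 × 0.03 L/cmH2O = 0.21 s.
Fraction remaining at end-expiration = e^(−Te/τ) = e^(−0.49/0.21) = 0.09697 → 9.697%.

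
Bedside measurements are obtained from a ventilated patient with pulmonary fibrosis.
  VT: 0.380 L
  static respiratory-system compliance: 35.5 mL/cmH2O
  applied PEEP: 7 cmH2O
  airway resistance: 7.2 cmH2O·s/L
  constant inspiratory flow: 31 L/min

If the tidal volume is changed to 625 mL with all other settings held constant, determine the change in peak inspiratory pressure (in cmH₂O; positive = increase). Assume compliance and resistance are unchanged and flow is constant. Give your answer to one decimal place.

PIP = Vt/C + R·V̇ + PEEP (constant-flow equation of motion).
Only the elastic term changes: ΔPIP = ΔVt / C = (625 − 380) / 35.5 = 6.901 cmH2O.

6.9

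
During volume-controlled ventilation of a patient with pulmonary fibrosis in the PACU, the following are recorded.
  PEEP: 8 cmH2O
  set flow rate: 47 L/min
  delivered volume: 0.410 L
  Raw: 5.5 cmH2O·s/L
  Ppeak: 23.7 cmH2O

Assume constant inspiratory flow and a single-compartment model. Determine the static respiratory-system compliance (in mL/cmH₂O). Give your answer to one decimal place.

36.0

Flow: 47 L/min ÷ 60 = 0.7833 L/s.
Equation of motion (constant flow): PIP = Vt/C + R·V̇ + PEEP.
Vt/C = PIP − R·V̇ − PEEP = 23.7 − 5.5×0.7833 − 8 = 23.7 − 4.308 − 8 = 11.392 cmH2O.
C = Vt / 11.392 = 410 / 11.392 = 35.99 mL/cmH2O.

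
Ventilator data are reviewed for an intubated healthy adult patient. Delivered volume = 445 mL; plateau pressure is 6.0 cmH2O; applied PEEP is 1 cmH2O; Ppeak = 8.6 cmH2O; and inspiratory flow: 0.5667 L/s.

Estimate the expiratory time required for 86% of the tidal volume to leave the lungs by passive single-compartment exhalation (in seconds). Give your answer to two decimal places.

0.80

R = (PIP − Pplat)/V̇ = (8.6 − 6.0) / 0.5667 = 2.6/0.5667 = 4.588 cmH2O·s/L.
C = Vt/(Pplat − PEEP) = 445.0 / (6.0 − 1) = 445.0/5.0 = 89.0 mL/cmH2O.
τ = R × C = 4.588 × 0.089 L/cmH2O = 0.4083 s.
t = −τ·ln(1 − 0.86) = −0.4083·ln(0.14) = 0.8028 s.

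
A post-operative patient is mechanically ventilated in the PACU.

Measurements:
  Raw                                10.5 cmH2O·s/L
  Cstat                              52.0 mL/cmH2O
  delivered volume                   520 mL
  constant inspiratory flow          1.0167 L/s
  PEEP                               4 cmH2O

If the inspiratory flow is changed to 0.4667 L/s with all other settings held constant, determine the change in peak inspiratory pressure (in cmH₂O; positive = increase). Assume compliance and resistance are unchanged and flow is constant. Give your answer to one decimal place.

PIP = Vt/C + R·V̇ + PEEP (constant-flow equation of motion).
Only the resistive term changes: ΔPIP = R × ΔV̇ = 10.5 × (0.4667 − 1.0167) = 10.5 × -0.55 = -5.775 cmH2O.

-5.8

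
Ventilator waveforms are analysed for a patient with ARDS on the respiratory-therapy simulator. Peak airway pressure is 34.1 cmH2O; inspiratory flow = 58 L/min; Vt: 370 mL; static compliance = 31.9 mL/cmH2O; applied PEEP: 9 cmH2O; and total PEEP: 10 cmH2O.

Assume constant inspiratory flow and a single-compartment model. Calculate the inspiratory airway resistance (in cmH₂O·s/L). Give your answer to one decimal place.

Flow: 58 L/min ÷ 60 = 0.9667 L/s.
Total PEEP = 10 cmH2O (set 9 + intrinsic 1); this is the baseline alveolar pressure.
Equation of motion (constant flow): PIP = Vt/C + R·V̇ + PEEP.
R·V̇ = PIP − Vt/C − PEEP = 34.1 − 370/31.9 − 10 = 34.1 − 11.599 − 10 = 12.501 cmH2O.
R = 12.501 / 0.9667 = 12.932 cmH2O·s/L.

12.9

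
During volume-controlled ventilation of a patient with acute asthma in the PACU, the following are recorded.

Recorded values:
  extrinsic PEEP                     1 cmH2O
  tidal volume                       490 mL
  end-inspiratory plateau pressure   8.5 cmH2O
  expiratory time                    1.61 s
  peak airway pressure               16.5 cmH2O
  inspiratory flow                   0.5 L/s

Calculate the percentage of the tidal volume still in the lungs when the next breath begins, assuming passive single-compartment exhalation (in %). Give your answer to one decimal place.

R = (PIP − Pplat)/V̇ = (16.5 − 8.5) / 0.5 = 8.0/0.5 = 16.0 cmH2O·s/L.
C = Vt/(Pplat − PEEP) = 490.0 / (8.5 − 1) = 490.0/7.5 = 65.333 mL/cmH2O.
τ = R × C = 16.0 × 0.06533 L/cmH2O = 1.045 s.
Fraction remaining at end-expiration = e^(−Te/τ) = e^(−1.61/1.045) = 0.2142 → 21.42%.

21.4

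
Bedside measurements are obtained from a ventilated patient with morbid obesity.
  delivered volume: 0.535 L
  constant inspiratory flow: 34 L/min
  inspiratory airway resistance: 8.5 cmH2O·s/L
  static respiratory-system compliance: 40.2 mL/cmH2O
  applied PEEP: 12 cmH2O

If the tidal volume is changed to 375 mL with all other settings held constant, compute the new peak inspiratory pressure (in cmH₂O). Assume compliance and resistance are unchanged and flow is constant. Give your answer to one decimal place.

26.1

Flow: 34 L/min ÷ 60 = 0.5667 L/s.
PIP = Vt/C + R·V̇ + PEEP (constant-flow equation of motion).
Only the elastic term changes: ΔPIP = ΔVt / C = (375 − 535) / 40.2 = -3.98 cmH2O.
Original PIP = 535/40.2 + 8.5×0.5667 + 12 = 30.125 cmH2O; new PIP = 30.125 + (-3.98) = 26.145 cmH2O.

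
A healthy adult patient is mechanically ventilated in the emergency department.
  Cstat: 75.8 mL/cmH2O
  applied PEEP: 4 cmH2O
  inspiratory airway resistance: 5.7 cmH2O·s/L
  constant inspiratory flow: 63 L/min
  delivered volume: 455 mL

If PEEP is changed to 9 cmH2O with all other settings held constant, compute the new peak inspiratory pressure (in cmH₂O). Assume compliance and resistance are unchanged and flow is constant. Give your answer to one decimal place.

21.0

Flow: 63 L/min ÷ 60 = 1.05 L/s.
PIP = Vt/C + R·V̇ + PEEP (constant-flow equation of motion).
Only the baseline term changes: ΔPIP = ΔPEEP = 9 − 4 = 5.0 cmH2O.
Original PIP = 455/75.8 + 5.7×1.05 + 4 = 15.988 cmH2O; new PIP = 15.988 + (5.0) = 20.988 cmH2O.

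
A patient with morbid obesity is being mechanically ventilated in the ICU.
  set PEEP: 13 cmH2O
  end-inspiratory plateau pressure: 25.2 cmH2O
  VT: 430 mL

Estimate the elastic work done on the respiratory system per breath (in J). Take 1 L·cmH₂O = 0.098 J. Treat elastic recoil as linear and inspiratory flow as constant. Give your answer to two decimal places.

Elastic work ≈ ½ × (Pplat − PEEP) × Vt = 0.5 × (25.2 − 13) × 0.430 L = 0.5 × 12.2 × 0.430 = 2.623 L·cmH2O.
× 0.098 J/(L·cmH2O) → 0.2571 J.

0.26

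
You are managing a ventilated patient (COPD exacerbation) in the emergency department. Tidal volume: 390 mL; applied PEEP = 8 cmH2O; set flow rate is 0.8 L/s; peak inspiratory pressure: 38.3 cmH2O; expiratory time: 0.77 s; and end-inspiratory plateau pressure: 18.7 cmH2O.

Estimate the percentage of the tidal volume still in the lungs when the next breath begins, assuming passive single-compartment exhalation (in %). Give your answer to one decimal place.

R = (PIP − Pplat)/V̇ = (38.3 − 18.7) / 0.8 = 19.6/0.8 = 24.5 cmH2O·s/L.
C = Vt/(Pplat − PEEP) = 390.0 / (18.7 − 8) = 390.0/10.7 = 36.449 mL/cmH2O.
τ = R × C = 24.5 × 0.03645 L/cmH2O = 0.893 s.
Fraction remaining at end-expiration = e^(−Te/τ) = e^(−0.77/0.893) = 0.4222 → 42.22%.

42.2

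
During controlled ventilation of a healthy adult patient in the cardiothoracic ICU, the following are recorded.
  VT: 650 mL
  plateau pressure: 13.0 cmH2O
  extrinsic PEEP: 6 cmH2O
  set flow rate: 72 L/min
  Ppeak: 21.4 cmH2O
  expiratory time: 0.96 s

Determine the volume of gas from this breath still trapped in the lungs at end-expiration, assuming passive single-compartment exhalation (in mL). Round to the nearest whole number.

Flow: 72 L/min ÷ 60 = 1.2 L/s.
R = (PIP − Pplat)/V̇ = (21.4 − 13.0) / 1.2 = 8.4/1.2 = 7.0 cmH2O·s/L.
C = Vt/(Pplat − PEEP) = 650.0 / (13.0 − 6) = 650.0/7.0 = 92.857 mL/cmH2O.
τ = R × C = 7.0 × 0.09286 L/cmH2O = 0.65 s.
Fraction remaining = e^(−Te/τ) = e^(−0.96/0.65) = 0.2283.
Trapped volume = 650.0 × 0.2283 = 148.4 mL.

148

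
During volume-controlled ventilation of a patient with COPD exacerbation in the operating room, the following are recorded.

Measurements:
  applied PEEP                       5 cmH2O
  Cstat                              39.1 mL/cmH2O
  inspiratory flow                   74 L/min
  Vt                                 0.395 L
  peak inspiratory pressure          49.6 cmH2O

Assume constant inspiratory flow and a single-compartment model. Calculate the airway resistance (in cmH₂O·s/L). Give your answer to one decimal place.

28.0

Flow: 74 L/min ÷ 60 = 1.2333 L/s.
Equation of motion (constant flow): PIP = Vt/C + R·V̇ + PEEP.
R·V̇ = PIP − Vt/C − PEEP = 49.6 − 395/39.1 − 5 = 49.6 − 10.102 − 5 = 34.498 cmH2O.
R = 34.498 / 1.2333 = 27.972 cmH2O·s/L.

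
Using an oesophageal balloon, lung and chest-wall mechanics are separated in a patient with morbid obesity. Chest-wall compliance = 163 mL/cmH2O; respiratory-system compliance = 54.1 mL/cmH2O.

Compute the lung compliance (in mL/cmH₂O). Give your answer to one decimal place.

81.0

1/CL = 1/Crs − 1/Ccw.
1/CL = 1/54.1 − 1/163 = 0.01235.
CL = 80.972 mL/cmH2O.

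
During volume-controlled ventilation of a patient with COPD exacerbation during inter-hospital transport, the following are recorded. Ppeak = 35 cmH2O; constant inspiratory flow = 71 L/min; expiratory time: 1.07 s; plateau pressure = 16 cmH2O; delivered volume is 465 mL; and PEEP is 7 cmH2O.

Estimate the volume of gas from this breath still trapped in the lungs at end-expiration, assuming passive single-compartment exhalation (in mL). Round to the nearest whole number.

128

Flow: 71 L/min ÷ 60 = 1.1833 L/s.
R = (PIP − Pplat)/V̇ = (35 − 16) / 1.1833 = 19.0/1.1833 = 16.057 cmH2O·s/L.
C = Vt/(Pplat − PEEP) = 465.0 / (16 − 7) = 465.0/9.0 = 51.667 mL/cmH2O.
τ = R × C = 16.057 × 0.05167 L/cmH2O = 0.8297 s.
Fraction remaining = e^(−Te/τ) = e^(−1.07/0.8297) = 0.2754.
Trapped volume = 465.0 × 0.2754 = 128.06 mL.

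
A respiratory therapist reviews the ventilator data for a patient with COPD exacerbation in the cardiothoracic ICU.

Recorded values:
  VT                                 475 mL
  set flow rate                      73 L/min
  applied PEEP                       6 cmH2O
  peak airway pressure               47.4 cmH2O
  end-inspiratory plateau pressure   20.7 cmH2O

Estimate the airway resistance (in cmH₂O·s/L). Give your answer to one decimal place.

21.9

Flow: 73 L/min ÷ 60 = 1.2167 L/s.
Raw = (PIP − Pplat) / flow = (47.4 − 20.7) / 1.2167 = 26.7 / 1.2167 = 21.945 cmH2O·s/L.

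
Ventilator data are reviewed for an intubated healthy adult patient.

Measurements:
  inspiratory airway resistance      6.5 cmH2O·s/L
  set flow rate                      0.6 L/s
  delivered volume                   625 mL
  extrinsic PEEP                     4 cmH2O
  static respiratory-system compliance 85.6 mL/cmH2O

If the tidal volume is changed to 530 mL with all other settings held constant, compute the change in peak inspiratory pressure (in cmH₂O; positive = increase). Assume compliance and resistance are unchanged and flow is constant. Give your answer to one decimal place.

-1.1

PIP = Vt/C + R·V̇ + PEEP (constant-flow equation of motion).
Only the elastic term changes: ΔPIP = ΔVt / C = (530 − 625) / 85.6 = -1.11 cmH2O.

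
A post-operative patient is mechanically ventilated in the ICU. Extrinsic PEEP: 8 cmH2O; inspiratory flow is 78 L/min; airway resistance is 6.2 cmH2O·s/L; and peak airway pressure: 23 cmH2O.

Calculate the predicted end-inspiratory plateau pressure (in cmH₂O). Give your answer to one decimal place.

Flow: 78 L/min ÷ 60 = 1.3 L/s.
Pplat = PIP − Raw × flow = 23 − 6.2 × 1.3 = 23 − 8.06 = 14.94 cmH2O.

14.9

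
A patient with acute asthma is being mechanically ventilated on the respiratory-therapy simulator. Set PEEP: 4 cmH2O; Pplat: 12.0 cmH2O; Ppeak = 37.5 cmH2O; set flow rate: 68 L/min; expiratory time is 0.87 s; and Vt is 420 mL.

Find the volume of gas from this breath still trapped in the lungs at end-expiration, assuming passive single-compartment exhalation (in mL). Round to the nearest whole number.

Flow: 68 L/min ÷ 60 = 1.1333 L/s.
R = (PIP − Pplat)/V̇ = (37.5 − 12.0) / 1.1333 = 25.5/1.1333 = 22.501 cmH2O·s/L.
C = Vt/(Pplat − PEEP) = 420.0 / (12.0 − 4) = 420.0/8.0 = 52.5 mL/cmH2O.
τ = R × C = 22.501 × 0.0525 L/cmH2O = 1.181 s.
Fraction remaining = e^(−Te/τ) = e^(−0.87/1.181) = 0.4787.
Trapped volume = 420.0 × 0.4787 = 201.05 mL.

201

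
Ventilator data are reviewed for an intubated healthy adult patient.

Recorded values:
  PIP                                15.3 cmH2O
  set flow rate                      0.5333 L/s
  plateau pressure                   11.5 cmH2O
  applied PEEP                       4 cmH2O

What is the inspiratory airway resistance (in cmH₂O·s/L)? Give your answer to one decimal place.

7.1

Raw = (PIP − Pplat) / flow = (15.3 − 11.5) / 0.5333 = 3.8 / 0.5333 = 7.125 cmH2O·s/L.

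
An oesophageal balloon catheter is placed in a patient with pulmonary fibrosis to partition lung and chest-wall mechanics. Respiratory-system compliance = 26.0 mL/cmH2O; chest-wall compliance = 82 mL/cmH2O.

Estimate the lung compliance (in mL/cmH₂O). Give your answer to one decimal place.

1/CL = 1/Crs − 1/Ccw.
1/CL = 1/26.0 − 1/82 = 0.02627.
CL = 38.066 mL/cmH2O.

38.1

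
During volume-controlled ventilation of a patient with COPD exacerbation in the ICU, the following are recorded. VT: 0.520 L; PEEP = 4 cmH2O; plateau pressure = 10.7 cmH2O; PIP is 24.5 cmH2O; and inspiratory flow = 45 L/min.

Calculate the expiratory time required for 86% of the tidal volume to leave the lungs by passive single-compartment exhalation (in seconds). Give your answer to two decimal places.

Flow: 45 L/min ÷ 60 = 0.75 L/s.
R = (PIP − Pplat)/V̇ = (24.5 − 10.7) / 0.75 = 13.8/0.75 = 18.4 cmH2O·s/L.
C = Vt/(Pplat − PEEP) = 520.0 / (10.7 − 4) = 520.0/6.7 = 77.612 mL/cmH2O.
τ = R × C = 18.4 × 0.07761 L/cmH2O = 1.428 s.
t = −τ·ln(1 − 0.86) = −1.428·ln(0.14) = 2.808 s.

2.81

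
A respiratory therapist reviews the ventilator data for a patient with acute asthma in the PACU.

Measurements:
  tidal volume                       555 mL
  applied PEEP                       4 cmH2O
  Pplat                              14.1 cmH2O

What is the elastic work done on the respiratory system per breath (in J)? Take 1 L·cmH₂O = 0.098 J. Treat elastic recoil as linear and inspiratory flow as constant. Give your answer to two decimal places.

Elastic work ≈ ½ × (Pplat − PEEP) × Vt = 0.5 × (14.1 − 4) × 0.555 L = 0.5 × 10.1 × 0.555 = 2.803 L·cmH2O.
× 0.098 J/(L·cmH2O) → 0.2747 J.

0.27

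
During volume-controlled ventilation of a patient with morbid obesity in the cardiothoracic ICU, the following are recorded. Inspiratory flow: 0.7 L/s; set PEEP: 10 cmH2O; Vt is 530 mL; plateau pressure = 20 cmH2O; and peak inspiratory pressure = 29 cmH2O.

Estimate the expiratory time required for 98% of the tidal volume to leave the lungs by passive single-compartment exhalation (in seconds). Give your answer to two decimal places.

2.67

R = (PIP − Pplat)/V̇ = (29 − 20) / 0.7 = 9.0/0.7 = 12.857 cmH2O·s/L.
C = Vt/(Pplat − PEEP) = 530.0 / (20 − 10) = 530.0/10.0 = 53.0 mL/cmH2O.
τ = R × C = 12.857 × 0.053 L/cmH2O = 0.6814 s.
t = −τ·ln(1 − 0.98) = −0.6814·ln(0.02) = 2.666 s.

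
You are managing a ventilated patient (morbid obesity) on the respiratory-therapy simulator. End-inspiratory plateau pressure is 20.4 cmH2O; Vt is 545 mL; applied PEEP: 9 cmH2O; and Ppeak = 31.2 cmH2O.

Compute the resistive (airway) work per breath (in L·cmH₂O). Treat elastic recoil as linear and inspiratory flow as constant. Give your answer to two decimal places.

5.89

With constant inspiratory flow the resistive pressure is constant at PIP − Pplat = 31.2 − 20.4 = 10.8 cmH2O, so resistive work = 10.8 × 0.545 = 5.886 L·cmH2O.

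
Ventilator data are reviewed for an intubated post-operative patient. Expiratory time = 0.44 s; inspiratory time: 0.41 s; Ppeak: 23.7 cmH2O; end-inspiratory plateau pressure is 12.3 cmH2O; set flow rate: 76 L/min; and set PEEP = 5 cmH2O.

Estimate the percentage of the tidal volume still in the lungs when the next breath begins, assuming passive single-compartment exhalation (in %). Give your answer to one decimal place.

Flow: 76 L/min ÷ 60 = 1.2667 L/s.
Vt = flow × Ti = 1.2667 L/s × 0.41 s × 1000 mL/L = 519.35 mL.
R = (PIP − Pplat)/V̇ = (23.7 − 12.3) / 1.2667 = 11.4/1.2667 = 9.0 cmH2O·s/L.
C = Vt/(Pplat − PEEP) = 519.35 / (12.3 − 5) = 519.35/7.3 = 71.144 mL/cmH2O.
τ = R × C = 9.0 × 0.07114 L/cmH2O = 0.6403 s.
Fraction remaining at end-expiration = e^(−Te/τ) = e^(−0.44/0.6403) = 0.503 → 50.3%.

50.3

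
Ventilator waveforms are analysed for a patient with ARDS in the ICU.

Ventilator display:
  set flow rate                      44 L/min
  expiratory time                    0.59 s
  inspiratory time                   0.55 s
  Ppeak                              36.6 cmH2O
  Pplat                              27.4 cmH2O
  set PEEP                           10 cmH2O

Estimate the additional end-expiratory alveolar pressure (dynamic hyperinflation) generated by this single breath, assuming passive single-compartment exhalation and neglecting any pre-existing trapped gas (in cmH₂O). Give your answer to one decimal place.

Flow: 44 L/min ÷ 60 = 0.7333 L/s.
Vt = flow × Ti = 0.7333 L/s × 0.55 s × 1000 mL/L = 403.32 mL.
R = (PIP − Pplat)/V̇ = (36.6 − 27.4) / 0.7333 = 9.2/0.7333 = 12.546 cmH2O·s/L.
C = Vt/(Pplat − PEEP) = 403.32 / (27.4 − 10) = 403.32/17.4 = 23.179 mL/cmH2O.
τ = R × C = 12.546 × 0.02318 L/cmH2O = 0.2908 s.
Fraction remaining = e^(−Te/τ) = e^(−0.59/0.2908) = 0.1315; trapped volume = 403.32 × 0.1315 = 53.037 mL.
Additional alveolar pressure from trapping ≈ V_trapped / C = 53.037 / 23.179 = 2.288 cmH2O.

2.3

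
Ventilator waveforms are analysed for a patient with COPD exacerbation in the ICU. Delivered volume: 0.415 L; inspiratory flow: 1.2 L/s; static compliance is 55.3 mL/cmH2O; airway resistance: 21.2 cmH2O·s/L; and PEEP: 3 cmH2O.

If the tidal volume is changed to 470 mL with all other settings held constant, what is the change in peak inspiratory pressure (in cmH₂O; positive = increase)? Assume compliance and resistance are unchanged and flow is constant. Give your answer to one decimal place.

PIP = Vt/C + R·V̇ + PEEP (constant-flow equation of motion).
Only the elastic term changes: ΔPIP = ΔVt / C = (470 − 415) / 55.3 = 0.9946 cmH2O.

1.0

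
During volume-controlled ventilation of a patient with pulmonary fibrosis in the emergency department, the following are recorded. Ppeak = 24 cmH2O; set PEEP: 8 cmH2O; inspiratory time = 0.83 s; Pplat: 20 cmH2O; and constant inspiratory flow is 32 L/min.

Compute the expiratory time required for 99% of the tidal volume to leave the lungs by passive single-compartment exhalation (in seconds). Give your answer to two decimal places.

1.27

Flow: 32 L/min ÷ 60 = 0.5333 L/s.
Vt = flow × Ti = 0.5333 L/s × 0.83 s × 1000 mL/L = 442.64 mL.
R = (PIP − Pplat)/V̇ = (24 − 20) / 0.5333 = 4.0/0.5333 = 7.5 cmH2O·s/L.
C = Vt/(Pplat − PEEP) = 442.64 / (20 − 8) = 442.64/12.0 = 36.887 mL/cmH2O.
τ = R × C = 7.5 × 0.03689 L/cmH2O = 0.2767 s.
t = −τ·ln(1 − 0.99) = −0.2767·ln(0.01) = 1.274 s.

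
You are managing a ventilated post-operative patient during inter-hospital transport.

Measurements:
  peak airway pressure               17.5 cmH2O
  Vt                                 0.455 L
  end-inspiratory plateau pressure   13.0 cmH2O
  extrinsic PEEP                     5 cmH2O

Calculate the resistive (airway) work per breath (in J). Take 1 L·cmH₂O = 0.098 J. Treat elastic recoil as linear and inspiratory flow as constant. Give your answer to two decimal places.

With constant inspiratory flow the resistive pressure is constant at PIP − Pplat = 17.5 − 13.0 = 4.5 cmH2O, so resistive work = 4.5 × 0.455 = 2.048 L·cmH2O.
× 0.098 J/(L·cmH2O) → 0.2007 J.

0.20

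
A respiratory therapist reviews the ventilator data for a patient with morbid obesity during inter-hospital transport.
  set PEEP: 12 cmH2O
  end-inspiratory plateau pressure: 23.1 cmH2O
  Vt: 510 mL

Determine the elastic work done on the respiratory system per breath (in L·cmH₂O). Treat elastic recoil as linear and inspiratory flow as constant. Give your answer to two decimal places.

2.83

Elastic work ≈ ½ × (Pplat − PEEP) × Vt = 0.5 × (23.1 − 12) × 0.510 L = 0.5 × 11.1 × 0.510 = 2.831 L·cmH2O.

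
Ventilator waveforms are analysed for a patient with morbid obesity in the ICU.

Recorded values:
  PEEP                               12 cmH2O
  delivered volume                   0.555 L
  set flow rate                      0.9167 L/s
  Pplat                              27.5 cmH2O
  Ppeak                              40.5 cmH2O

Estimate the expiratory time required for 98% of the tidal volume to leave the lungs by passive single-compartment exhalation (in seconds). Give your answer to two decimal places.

R = (PIP − Pplat)/V̇ = (40.5 − 27.5) / 0.9167 = 13.0/0.9167 = 14.181 cmH2O·s/L.
C = Vt/(Pplat − PEEP) = 555.0 / (27.5 − 12) = 555.0/15.5 = 35.806 mL/cmH2O.
τ = R × C = 14.181 × 0.03581 L/cmH2O = 0.5078 s.
t = −τ·ln(1 − 0.98) = −0.5078·ln(0.02) = 1.987 s.

1.99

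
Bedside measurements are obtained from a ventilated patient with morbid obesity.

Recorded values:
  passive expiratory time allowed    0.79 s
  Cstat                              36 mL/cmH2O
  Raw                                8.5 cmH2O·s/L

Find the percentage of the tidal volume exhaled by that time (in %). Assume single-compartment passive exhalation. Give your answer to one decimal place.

92.4

τ = R × C = 8.5 × 36 mL/cmH2O = 8.5 × 0.036 L/cmH2O = 0.306 s.
Passive exhalation: V(t)/V₀ = e^(−t/τ) = e^(−0.79/0.306) = 0.07565.
Fraction exhaled = 1 − 0.07565 = 0.9244 → 92.44%.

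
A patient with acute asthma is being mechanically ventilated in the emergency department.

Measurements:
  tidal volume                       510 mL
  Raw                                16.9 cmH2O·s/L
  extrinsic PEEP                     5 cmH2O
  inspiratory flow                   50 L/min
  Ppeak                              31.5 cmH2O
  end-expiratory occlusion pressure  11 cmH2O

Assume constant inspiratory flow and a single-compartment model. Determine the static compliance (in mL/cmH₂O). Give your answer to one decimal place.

79.5

Flow: 50 L/min ÷ 60 = 0.8333 L/s.
Total PEEP = 11 cmH2O (set 5 + intrinsic 6); this is the baseline alveolar pressure.
Equation of motion (constant flow): PIP = Vt/C + R·V̇ + PEEP.
Vt/C = PIP − R·V̇ − PEEP = 31.5 − 16.9×0.8333 − 11 = 31.5 − 14.083 − 11 = 6.417 cmH2O.
C = Vt / 6.417 = 510 / 6.417 = 79.476 mL/cmH2O.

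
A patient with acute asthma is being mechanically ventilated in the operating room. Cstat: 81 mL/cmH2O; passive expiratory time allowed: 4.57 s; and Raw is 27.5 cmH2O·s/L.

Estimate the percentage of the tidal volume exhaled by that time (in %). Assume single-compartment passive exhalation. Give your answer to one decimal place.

87.1

τ = R × C = 27.5 × 81 mL/cmH2O = 27.5 × 0.081 L/cmH2O = 2.228 s.
Passive exhalation: V(t)/V₀ = e^(−t/τ) = e^(−4.57/2.228) = 0.1286.
Fraction exhaled = 1 − 0.1286 = 0.8714 → 87.14%.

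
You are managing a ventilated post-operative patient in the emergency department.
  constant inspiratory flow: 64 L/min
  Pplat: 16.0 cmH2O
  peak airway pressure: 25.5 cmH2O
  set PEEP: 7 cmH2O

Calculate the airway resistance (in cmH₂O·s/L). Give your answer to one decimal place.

Flow: 64 L/min ÷ 60 = 1.0667 L/s.
Raw = (PIP − Pplat) / flow = (25.5 − 16.0) / 1.0667 = 9.5 / 1.0667 = 8.906 cmH2O·s/L.

8.9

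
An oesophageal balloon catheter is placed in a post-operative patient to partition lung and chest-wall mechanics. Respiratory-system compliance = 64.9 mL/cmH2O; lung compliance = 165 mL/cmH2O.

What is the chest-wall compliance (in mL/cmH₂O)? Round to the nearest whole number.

1/Ccw = 1/Crs − 1/CL.
1/Ccw = 1/64.9 − 1/165 = 0.009348.
Ccw = 106.97 mL/cmH2O.

107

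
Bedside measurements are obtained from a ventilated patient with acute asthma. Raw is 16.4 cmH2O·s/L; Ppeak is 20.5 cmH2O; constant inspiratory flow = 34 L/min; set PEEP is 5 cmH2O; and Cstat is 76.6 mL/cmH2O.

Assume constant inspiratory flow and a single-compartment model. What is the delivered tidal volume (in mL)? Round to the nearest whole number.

Flow: 34 L/min ÷ 60 = 0.5667 L/s.
Equation of motion (constant flow): PIP = Vt/C + R·V̇ + PEEP.
Vt/C = PIP − R·V̇ − PEEP = 20.5 − 9.294 − 5 = 6.206 cmH2O.
Vt = C × 6.206 = 76.6 × 6.206 = 475.38 mL.

475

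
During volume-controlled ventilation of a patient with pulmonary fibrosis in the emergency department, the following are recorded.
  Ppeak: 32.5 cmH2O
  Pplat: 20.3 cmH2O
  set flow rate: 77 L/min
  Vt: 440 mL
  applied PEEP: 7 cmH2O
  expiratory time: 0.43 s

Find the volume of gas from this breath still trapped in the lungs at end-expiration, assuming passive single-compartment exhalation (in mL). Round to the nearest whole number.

112

Flow: 77 L/min ÷ 60 = 1.2833 L/s.
R = (PIP − Pplat)/V̇ = (32.5 − 20.3) / 1.2833 = 12.2/1.2833 = 9.507 cmH2O·s/L.
C = Vt/(Pplat − PEEP) = 440.0 / (20.3 − 7) = 440.0/13.3 = 33.083 mL/cmH2O.
τ = R × C = 9.507 × 0.03308 L/cmH2O = 0.3145 s.
Fraction remaining = e^(−Te/τ) = e^(−0.43/0.3145) = 0.2548.
Trapped volume = 440.0 × 0.2548 = 112.11 mL.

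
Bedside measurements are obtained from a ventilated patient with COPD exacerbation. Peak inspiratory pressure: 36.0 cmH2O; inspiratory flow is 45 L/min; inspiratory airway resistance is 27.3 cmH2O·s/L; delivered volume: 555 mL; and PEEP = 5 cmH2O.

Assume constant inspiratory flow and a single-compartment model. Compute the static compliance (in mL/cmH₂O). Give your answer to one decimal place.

52.7

Flow: 45 L/min ÷ 60 = 0.75 L/s.
Equation of motion (constant flow): PIP = Vt/C + R·V̇ + PEEP.
Vt/C = PIP − R·V̇ − PEEP = 36.0 − 27.3×0.75 − 5 = 36.0 − 20.475 − 5 = 10.525 cmH2O.
C = Vt / 10.525 = 555 / 10.525 = 52.732 mL/cmH2O.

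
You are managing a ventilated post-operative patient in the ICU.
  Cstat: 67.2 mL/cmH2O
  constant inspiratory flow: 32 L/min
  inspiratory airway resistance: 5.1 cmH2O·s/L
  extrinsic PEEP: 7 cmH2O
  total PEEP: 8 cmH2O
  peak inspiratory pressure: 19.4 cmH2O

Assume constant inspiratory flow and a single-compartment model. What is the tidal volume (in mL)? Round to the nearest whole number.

583

Flow: 32 L/min ÷ 60 = 0.5333 L/s.
Total PEEP = 8 cmH2O (set 7 + intrinsic 1); this is the baseline alveolar pressure.
Equation of motion (constant flow): PIP = Vt/C + R·V̇ + PEEP.
Vt/C = PIP − R·V̇ − PEEP = 19.4 − 2.72 − 8 = 8.68 cmH2O.
Vt = C × 8.68 = 67.2 × 8.68 = 583.3 mL.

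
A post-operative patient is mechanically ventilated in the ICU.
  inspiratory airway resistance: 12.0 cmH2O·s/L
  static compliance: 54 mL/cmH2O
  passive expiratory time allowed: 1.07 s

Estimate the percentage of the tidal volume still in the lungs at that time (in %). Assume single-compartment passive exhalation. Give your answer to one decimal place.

19.2

τ = R × C = 12.0 × 54 mL/cmH2O = 12.0 × 0.054 L/cmH2O = 0.648 s.
Passive exhalation: V(t)/V₀ = e^(−t/τ) = e^(−1.07/0.648) = 0.1918.
Fraction remaining = 0.1918 → 19.18%.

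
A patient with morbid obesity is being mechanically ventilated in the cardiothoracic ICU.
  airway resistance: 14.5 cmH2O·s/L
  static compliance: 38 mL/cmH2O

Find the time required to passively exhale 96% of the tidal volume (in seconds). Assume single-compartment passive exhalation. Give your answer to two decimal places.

1.77

τ = R × C = 14.5 × 38 mL/cmH2O = 14.5 × 0.038 L/cmH2O = 0.551 s.
Exhaled fraction f = 1 − e^(−t/τ) → t = −τ·ln(1 − f) = −0.551·ln(0.04) = 1.774 s.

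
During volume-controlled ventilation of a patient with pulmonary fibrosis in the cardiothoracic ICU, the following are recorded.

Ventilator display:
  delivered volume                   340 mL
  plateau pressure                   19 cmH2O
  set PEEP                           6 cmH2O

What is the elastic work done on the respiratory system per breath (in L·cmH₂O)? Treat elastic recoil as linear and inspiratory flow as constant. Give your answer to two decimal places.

Elastic work ≈ ½ × (Pplat − PEEP) × Vt = 0.5 × (19 − 6) × 0.340 L = 0.5 × 13.0 × 0.340 = 2.21 L·cmH2O.

2.21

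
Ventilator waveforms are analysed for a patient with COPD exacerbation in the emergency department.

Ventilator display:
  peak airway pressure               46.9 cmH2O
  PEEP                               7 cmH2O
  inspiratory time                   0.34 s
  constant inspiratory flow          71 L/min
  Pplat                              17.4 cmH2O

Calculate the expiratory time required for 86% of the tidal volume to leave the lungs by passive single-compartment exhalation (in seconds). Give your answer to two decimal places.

Flow: 71 L/min ÷ 60 = 1.1833 L/s.
Vt = flow × Ti = 1.1833 L/s × 0.34 s × 1000 mL/L = 402.32 mL.
R = (PIP − Pplat)/V̇ = (46.9 − 17.4) / 1.1833 = 29.5/1.1833 = 24.93 cmH2O·s/L.
C = Vt/(Pplat − PEEP) = 402.32 / (17.4 − 7) = 402.32/10.4 = 38.685 mL/cmH2O.
τ = R × C = 24.93 × 0.03869 L/cmH2O = 0.9645 s.
t = −τ·ln(1 − 0.86) = −0.9645·ln(0.14) = 1.896 s.

1.90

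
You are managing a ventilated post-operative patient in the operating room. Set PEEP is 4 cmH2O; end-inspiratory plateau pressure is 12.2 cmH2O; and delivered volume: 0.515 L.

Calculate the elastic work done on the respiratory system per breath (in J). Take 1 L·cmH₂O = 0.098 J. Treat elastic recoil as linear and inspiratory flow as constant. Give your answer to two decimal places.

Elastic work ≈ ½ × (Pplat − PEEP) × Vt = 0.5 × (12.2 − 4) × 0.515 L = 0.5 × 8.2 × 0.515 = 2.112 L·cmH2O.
× 0.098 J/(L·cmH2O) → 0.207 J.

0.21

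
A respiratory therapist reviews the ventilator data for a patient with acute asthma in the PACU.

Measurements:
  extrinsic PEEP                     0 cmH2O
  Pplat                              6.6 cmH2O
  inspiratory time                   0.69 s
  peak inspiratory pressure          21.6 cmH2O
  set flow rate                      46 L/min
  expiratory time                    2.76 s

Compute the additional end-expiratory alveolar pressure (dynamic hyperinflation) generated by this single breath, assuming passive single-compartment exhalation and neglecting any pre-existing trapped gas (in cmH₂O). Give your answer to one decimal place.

Flow: 46 L/min ÷ 60 = 0.7667 L/s.
Vt = flow × Ti = 0.7667 L/s × 0.69 s × 1000 mL/L = 529.02 mL.
R = (PIP − Pplat)/V̇ = (21.6 − 6.6) / 0.7667 = 15.0/0.7667 = 19.564 cmH2O·s/L.
C = Vt/(Pplat − PEEP) = 529.02 / (6.6 − 0) = 529.02/6.6 = 80.155 mL/cmH2O.
τ = R × C = 19.564 × 0.08016 L/cmH2O = 1.568 s.
Fraction remaining = e^(−Te/τ) = e^(−2.76/1.568) = 0.172; trapped volume = 529.02 × 0.172 = 90.991 mL.
Additional alveolar pressure from trapping ≈ V_trapped / C = 90.991 / 80.155 = 1.135 cmH2O.

1.1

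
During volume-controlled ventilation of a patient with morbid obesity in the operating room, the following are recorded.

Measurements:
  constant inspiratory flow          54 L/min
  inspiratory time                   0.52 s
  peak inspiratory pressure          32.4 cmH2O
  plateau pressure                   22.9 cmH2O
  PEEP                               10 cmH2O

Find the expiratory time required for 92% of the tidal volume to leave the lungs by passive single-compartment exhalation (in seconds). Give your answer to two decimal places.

Flow: 54 L/min ÷ 60 = 0.9 L/s.
Vt = flow × Ti = 0.9 L/s × 0.52 s × 1000 mL/L = 468.0 mL.
R = (PIP − Pplat)/V̇ = (32.4 − 22.9) / 0.9 = 9.5/0.9 = 10.556 cmH2O·s/L.
C = Vt/(Pplat − PEEP) = 468.0 / (22.9 − 10) = 468.0/12.9 = 36.279 mL/cmH2O.
τ = R × C = 10.556 × 0.03628 L/cmH2O = 0.383 s.
t = −τ·ln(1 − 0.92) = −0.383·ln(0.08) = 0.9674 s.

0.97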